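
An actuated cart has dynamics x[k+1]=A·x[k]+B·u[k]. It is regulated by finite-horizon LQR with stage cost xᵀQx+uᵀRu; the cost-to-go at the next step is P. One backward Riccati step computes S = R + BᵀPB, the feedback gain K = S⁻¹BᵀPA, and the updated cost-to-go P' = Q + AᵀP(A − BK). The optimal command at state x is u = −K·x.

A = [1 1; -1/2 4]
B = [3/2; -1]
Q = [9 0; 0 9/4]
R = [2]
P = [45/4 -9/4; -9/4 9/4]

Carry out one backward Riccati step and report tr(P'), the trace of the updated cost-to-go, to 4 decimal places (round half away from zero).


BᵀP = [19.1250 -5.6250]
S = R + BᵀPB = [2] + [34.3125] = [36.3125]
BᵀPA = [21.9375 -3.3750]
K = S⁻¹·BᵀPA = [0.6041 -0.0929]
A−BK = [0.0938 1.1394; 0.1041 3.9071]
AᵀP(A−BK) = [0.8094 0.9139; 0.9139 28.9363]
P' = Q + AᵀP(A−BK) = [9.8094 0.9139; 0.9139 31.1863]
tr(P') = 40.9957

40.9957


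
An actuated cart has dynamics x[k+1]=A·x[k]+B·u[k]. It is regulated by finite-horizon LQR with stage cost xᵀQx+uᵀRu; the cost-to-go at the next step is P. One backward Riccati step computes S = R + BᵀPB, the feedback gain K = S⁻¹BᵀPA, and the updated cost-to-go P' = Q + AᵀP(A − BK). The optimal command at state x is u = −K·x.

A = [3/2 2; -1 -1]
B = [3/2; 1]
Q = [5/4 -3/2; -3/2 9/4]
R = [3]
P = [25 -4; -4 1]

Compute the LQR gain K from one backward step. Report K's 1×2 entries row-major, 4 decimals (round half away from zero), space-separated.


BᵀP = [33.5000 -5.0000]
S = R + BᵀPB = [3] + [45.2500] = [48.2500]
BᵀPA = [55.2500 72.0000]
K = S⁻¹·BᵀPA = [1.1451 1.4922]
A−BK = [-0.2176 -0.2383; -2.1451 -2.4922]
AᵀP(A−BK) = [5.9845 7.5544; 7.5544 9.5596]
P' = Q + AᵀP(A−BK) = [7.2345 6.0544; 6.0544 11.8096]
tr(P') = 19.0440

1.1451 1.4922


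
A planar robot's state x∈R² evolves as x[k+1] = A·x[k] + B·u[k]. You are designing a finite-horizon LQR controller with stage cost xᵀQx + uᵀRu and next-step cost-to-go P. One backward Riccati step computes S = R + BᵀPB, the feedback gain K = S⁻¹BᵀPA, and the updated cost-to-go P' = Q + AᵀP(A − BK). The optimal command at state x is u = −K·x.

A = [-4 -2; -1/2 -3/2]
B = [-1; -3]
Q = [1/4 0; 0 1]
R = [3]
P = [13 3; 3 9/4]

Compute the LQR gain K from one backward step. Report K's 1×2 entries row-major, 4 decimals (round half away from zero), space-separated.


1.7120 1.0806

BᵀP = [-22.0000 -9.7500]
S = R + BᵀPB = [3] + [51.2500] = [54.2500]
BᵀPA = [92.8750 58.6250]
K = S⁻¹·BᵀPA = [1.7120 1.0806]
A−BK = [-2.2880 -0.9194; 4.6359 1.7419]
AᵀP(A−BK) = [61.5622 26.3226; 26.3226 11.7097]
P' = Q + AᵀP(A−BK) = [61.8122 26.3226; 26.3226 12.7097]
tr(P') = 74.5219


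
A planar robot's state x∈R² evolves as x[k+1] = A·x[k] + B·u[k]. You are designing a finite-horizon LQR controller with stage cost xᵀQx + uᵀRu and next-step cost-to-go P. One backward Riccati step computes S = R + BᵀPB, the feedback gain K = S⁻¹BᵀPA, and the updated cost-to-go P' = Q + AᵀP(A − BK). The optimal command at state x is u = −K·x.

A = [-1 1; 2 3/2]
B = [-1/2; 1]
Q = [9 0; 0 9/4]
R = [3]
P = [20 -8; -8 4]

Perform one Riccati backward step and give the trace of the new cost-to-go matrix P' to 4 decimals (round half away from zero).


BᵀP = [-18.0000 8.0000]
S = R + BᵀPB = [3] + [17.0000] = [20.0000]
BᵀPA = [34.0000 -6.0000]
K = S⁻¹·BᵀPA = [1.7000 -0.3000]
A−BK = [-0.1500 0.8500; 0.3000 1.8000]
AᵀP(A−BK) = [10.2000 -1.8000; -1.8000 3.2000]
P' = Q + AᵀP(A−BK) = [19.2000 -1.8000; -1.8000 5.4500]
tr(P') = 24.6500

24.6500


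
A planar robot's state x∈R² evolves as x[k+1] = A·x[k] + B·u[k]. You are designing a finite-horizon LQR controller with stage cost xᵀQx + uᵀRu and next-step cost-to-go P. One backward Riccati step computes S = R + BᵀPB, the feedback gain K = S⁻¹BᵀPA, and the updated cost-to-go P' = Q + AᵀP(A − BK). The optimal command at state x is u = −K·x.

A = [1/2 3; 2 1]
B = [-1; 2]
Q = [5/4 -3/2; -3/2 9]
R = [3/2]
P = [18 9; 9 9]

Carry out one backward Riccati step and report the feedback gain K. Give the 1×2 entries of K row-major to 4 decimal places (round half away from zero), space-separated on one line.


BᵀP = [0.0000 9.0000]
S = R + BᵀPB = [3/2] + [18.0000] = [19.5000]
BᵀPA = [18.0000 9.0000]
K = S⁻¹·BᵀPA = [0.9231 0.4615]
A−BK = [1.4231 3.4615; 0.1538 0.0769]
AᵀP(A−BK) = [41.8846 95.1923; 95.1923 220.8462]
P' = Q + AᵀP(A−BK) = [43.1346 93.6923; 93.6923 229.8462]
tr(P') = 272.9808

0.9231 0.4615


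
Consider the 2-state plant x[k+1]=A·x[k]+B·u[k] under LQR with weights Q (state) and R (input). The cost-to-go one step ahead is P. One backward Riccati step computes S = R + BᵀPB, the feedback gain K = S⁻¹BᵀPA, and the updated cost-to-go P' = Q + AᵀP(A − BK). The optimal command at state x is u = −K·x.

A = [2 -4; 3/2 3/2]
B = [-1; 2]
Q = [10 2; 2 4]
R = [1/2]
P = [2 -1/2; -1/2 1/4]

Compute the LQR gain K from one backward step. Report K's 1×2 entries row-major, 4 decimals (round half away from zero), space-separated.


-0.8182 2.4545

BᵀP = [-3.0000 1.0000]
S = R + BᵀPB = [1/2] + [5.0000] = [5.5000]
BᵀPA = [-4.5000 13.5000]
K = S⁻¹·BᵀPA = [-0.8182 2.4545]
A−BK = [1.1818 -1.5455; 3.1364 -3.4091]
AᵀP(A−BK) = [1.8807 -2.8920; -2.8920 5.4261]
P' = Q + AᵀP(A−BK) = [11.8807 -0.8920; -0.8920 9.4261]
tr(P') = 21.3068


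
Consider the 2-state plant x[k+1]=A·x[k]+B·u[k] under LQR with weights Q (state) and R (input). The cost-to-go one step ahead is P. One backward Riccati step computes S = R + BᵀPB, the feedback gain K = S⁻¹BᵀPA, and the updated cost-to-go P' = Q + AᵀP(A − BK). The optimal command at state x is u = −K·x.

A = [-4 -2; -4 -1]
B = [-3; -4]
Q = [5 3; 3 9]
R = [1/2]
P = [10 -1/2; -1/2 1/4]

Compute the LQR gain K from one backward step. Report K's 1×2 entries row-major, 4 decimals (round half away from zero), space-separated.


1.3333 0.6727

BᵀP = [-28.0000 0.5000]
S = R + BᵀPB = [1/2] + [82.0000] = [82.5000]
BᵀPA = [110.0000 55.5000]
K = S⁻¹·BᵀPA = [1.3333 0.6727]
A−BK = [0.0000 0.0182; 1.3333 1.6909]
AᵀP(A−BK) = [1.3333 1.0000; 1.0000 0.9136]
P' = Q + AᵀP(A−BK) = [6.3333 4.0000; 4.0000 9.9136]
tr(P') = 16.2470


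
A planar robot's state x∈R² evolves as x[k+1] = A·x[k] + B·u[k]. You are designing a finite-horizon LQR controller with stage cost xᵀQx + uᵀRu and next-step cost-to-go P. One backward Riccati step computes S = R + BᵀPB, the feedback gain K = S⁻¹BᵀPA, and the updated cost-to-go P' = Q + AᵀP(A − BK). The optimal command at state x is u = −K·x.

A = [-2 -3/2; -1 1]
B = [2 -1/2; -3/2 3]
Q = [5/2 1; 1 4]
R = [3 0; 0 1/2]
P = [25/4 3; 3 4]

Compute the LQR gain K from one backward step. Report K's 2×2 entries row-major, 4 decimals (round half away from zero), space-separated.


BᵀP = [8.0000 0.0000; 5.8750 10.5000]
S = R + BᵀPB = [3 0; 0 1/2] + [16.0000 -4.0000; -4.0000 28.5625] = [19.0000 -4.0000; -4.0000 29.0625]
BᵀPA = [-16.0000 -12.0000; -22.2500 1.6875]
K = S⁻¹·BᵀPA = [-1.0332 -0.6378; -0.9078 -0.0297]
A−BK = [-0.3875 -0.2392; 0.1736 0.1324]
AᵀP(A−BK) = [4.2700 2.3833; 2.3833 1.4586]
P' = Q + AᵀP(A−BK) = [6.7700 3.3833; 3.3833 5.4586]
tr(P') = 12.2286

-1.0332 -0.6378 -0.9078 -0.0297


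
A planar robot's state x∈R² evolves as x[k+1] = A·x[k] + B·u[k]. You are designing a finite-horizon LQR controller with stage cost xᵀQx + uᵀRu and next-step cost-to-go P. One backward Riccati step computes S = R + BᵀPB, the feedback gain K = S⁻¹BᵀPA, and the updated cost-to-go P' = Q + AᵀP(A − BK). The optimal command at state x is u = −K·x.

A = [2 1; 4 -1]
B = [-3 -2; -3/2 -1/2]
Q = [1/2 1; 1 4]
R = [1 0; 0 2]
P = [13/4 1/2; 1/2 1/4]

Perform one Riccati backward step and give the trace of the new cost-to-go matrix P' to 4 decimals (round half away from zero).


BᵀP = [-10.5000 -1.8750; -6.7500 -1.1250]
S = R + BᵀPB = [1 0; 0 2] + [34.3125 21.9375; 21.9375 14.0625] = [35.3125 21.9375; 21.9375 16.0625]
BᵀPA = [-28.5000 -8.6250; -18.0000 -5.6250]
K = S⁻¹·BᵀPA = [-0.7319 -0.1761; -0.1211 -0.1096]
A−BK = [-0.4377 0.2523; 2.8417 -1.3190]
AᵀP(A−BK) = [1.9626 -0.4934; -0.4934 0.3641]
P' = Q + AᵀP(A−BK) = [2.4626 0.5066; 0.5066 4.3641]
tr(P') = 6.8267

6.8267


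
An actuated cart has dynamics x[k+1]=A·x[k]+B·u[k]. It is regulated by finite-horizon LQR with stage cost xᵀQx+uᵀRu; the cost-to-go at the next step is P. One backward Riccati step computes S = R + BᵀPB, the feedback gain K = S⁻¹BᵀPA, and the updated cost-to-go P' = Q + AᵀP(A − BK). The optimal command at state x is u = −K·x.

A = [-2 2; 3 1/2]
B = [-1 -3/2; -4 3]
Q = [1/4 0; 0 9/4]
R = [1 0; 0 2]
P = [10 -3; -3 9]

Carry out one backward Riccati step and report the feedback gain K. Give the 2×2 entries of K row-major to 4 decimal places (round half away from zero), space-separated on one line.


0.1276 -0.7113 1.1737 -0.7909

BᵀP = [2.0000 -33.0000; -24.0000 31.5000]
S = R + BᵀPB = [1 0; 0 2] + [130.0000 -102.0000; -102.0000 130.5000] = [131.0000 -102.0000; -102.0000 132.5000]
BᵀPA = [-103.0000 -12.5000; 142.5000 -32.2500]
K = S⁻¹·BᵀPA = [0.1276 -0.7113; 1.1737 -0.7909]
A−BK = [-0.1118 0.1023; -0.0106 0.0278]
AᵀP(A−BK) = [2.8904 -2.0519; -2.0519 1.8517]
P' = Q + AᵀP(A−BK) = [3.1404 -2.0519; -2.0519 4.1017]
tr(P') = 7.2420


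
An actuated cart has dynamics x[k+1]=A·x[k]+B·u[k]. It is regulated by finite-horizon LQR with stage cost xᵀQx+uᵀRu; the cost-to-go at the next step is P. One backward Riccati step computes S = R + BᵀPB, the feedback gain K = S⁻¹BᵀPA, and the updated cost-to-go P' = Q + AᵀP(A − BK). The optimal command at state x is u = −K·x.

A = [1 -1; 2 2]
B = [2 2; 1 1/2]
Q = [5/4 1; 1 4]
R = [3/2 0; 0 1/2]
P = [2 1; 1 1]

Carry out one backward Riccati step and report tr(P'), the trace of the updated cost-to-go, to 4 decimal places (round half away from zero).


BᵀP = [5.0000 3.0000; 4.5000 2.5000]
S = R + BᵀPB = [3/2 0; 0 1/2] + [13.0000 11.5000; 11.5000 10.2500] = [14.5000 11.5000; 11.5000 10.7500]
BᵀPA = [11.0000 1.0000; 9.5000 0.5000]
K = S⁻¹·BᵀPA = [0.3810 0.2116; 0.4762 -0.1799]
A−BK = [-0.7143 -1.0635; 1.3810 1.8783]
AᵀP(A−BK) = [1.2857 1.3810; 1.3810 1.8783]
P' = Q + AᵀP(A−BK) = [2.5357 2.3810; 2.3810 5.8783]
tr(P') = 8.4140

8.4140


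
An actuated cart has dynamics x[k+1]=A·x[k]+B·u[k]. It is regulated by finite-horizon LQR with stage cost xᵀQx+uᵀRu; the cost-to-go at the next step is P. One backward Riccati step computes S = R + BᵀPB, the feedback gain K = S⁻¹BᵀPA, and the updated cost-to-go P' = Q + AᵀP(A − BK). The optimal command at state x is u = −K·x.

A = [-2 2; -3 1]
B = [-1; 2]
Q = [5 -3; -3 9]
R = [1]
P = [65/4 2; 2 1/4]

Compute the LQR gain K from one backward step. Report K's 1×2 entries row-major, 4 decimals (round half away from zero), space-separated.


BᵀP = [-12.2500 -1.5000]
S = R + BᵀPB = [1] + [9.2500] = [10.2500]
BᵀPA = [29.0000 -26.0000]
K = S⁻¹·BᵀPA = [2.8293 -2.5366]
A−BK = [0.8293 -0.5366; -8.6585 6.0732]
AᵀP(A−BK) = [9.2012 -8.1890; -8.1890 7.2988]
P' = Q + AᵀP(A−BK) = [14.2012 -11.1890; -11.1890 16.2988]
tr(P') = 30.5000

2.8293 -2.5366


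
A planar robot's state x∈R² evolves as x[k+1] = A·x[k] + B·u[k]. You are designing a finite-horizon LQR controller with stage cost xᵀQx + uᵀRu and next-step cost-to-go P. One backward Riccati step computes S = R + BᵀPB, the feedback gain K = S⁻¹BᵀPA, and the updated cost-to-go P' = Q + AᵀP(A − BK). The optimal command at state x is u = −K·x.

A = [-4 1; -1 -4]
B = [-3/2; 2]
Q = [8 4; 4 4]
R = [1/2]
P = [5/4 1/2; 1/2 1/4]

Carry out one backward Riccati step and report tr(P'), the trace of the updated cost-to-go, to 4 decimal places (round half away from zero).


26.7738

BᵀP = [-0.8750 -0.2500]
S = R + BᵀPB = [1/2] + [0.8125] = [1.3125]
BᵀPA = [3.7500 0.1250]
K = S⁻¹·BᵀPA = [2.8571 0.0952]
A−BK = [0.2857 1.1429; -6.7143 -4.1905]
AᵀP(A−BK) = [13.5357 3.1429; 3.1429 1.2381]
P' = Q + AᵀP(A−BK) = [21.5357 7.1429; 7.1429 5.2381]
tr(P') = 26.7738


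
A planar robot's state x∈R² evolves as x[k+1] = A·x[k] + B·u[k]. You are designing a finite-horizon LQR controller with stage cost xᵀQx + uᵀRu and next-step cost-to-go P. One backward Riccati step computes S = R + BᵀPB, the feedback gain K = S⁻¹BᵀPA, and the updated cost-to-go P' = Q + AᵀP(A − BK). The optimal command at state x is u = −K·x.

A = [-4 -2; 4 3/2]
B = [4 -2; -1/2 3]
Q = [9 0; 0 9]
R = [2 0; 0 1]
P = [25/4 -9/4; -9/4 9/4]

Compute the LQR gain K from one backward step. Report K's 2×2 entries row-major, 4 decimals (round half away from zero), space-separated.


BᵀP = [26.1250 -10.1250; -19.2500 11.2500]
S = R + BᵀPB = [2 0; 0 1] + [109.5625 -82.6250; -82.6250 72.2500] = [111.5625 -82.6250; -82.6250 73.2500]
BᵀPA = [-145.0000 -67.4375; 122.0000 55.3750]
K = S⁻¹·BᵀPA = [-0.4022 -0.2709; 1.2118 0.4504]
A−BK = [0.0325 -0.0155; 0.1634 0.0135]
AᵀP(A−BK) = [1.8349 0.7702; 0.7702 0.3525]
P' = Q + AᵀP(A−BK) = [10.8349 0.7702; 0.7702 9.3525]
tr(P') = 20.1874

-0.4022 -0.2709 1.2118 0.4504


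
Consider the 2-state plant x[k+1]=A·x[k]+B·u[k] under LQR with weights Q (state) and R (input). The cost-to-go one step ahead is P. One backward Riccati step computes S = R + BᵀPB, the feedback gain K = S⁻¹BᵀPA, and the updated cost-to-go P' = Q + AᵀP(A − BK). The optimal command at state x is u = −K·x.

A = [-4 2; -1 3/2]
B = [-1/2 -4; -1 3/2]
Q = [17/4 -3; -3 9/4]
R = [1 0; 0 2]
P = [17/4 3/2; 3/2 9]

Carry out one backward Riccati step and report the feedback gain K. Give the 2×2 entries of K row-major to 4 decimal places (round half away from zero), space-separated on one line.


1.9375 -1.7438 0.7162 -0.2556

BᵀP = [-3.6250 -9.7500; -14.7500 7.5000]
S = R + BᵀPB = [1 0; 0 2] + [11.5625 -0.1250; -0.1250 70.2500] = [12.5625 -0.1250; -0.1250 72.2500]
BᵀPA = [24.2500 -21.8750; 51.5000 -18.2500]
K = S⁻¹·BᵀPA = [1.9375 -1.7438; 0.7162 -0.2556]
A−BK = [-0.1666 0.1056; -0.1368 0.1396]
AᵀP(A−BK) = [5.1343 -4.0479; -4.0479 3.4386]
P' = Q + AᵀP(A−BK) = [9.3843 -7.0479; -7.0479 5.6886]
tr(P') = 15.0729


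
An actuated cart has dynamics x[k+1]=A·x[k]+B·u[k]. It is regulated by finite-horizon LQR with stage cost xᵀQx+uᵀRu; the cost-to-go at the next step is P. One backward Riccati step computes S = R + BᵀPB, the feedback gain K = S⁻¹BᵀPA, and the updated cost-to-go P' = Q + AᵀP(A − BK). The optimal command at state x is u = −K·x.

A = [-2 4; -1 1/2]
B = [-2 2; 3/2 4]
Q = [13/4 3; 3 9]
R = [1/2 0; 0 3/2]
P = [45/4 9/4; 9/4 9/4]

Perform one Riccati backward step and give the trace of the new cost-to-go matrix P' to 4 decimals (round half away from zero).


BᵀP = [-19.1250 -1.1250; 31.5000 13.5000]
S = R + BᵀPB = [1/2 0; 0 3/2] + [36.5625 -42.7500; -42.7500 117.0000] = [37.0625 -42.7500; -42.7500 118.5000]
BᵀPA = [39.3750 -77.0625; -76.5000 132.7500]
K = S⁻¹·BᵀPA = [0.5442 -1.3480; -0.4492 0.6339]
A−BK = [-0.0131 0.0360; -0.0194 -0.0137]
AᵀP(A−BK) = [0.4547 -0.7999; -0.7999 1.5242]
P' = Q + AᵀP(A−BK) = [3.7047 2.2001; 2.2001 10.5242]
tr(P') = 14.2290

14.2290


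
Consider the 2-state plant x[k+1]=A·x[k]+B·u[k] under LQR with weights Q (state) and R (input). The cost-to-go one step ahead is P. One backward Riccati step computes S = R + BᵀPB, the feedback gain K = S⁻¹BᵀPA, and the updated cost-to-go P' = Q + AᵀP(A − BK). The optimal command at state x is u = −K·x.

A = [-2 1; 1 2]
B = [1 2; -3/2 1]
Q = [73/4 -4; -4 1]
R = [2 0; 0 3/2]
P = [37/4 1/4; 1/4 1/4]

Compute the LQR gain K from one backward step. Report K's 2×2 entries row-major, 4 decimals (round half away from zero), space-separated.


BᵀP = [8.8750 -0.1250; 18.7500 0.7500]
S = R + BᵀPB = [2 0; 0 3/2] + [9.0625 17.6250; 17.6250 38.2500] = [11.0625 17.6250; 17.6250 39.7500]
BᵀPA = [-17.8750 8.6250; -36.7500 20.2500]
K = S⁻¹·BᵀPA = [-0.4866 -0.1089; -0.7088 0.5577]
A−BK = [-0.0959 -0.0065; 0.9789 1.2789]
AᵀP(A−BK) = [1.5047 -0.2004; -0.2004 0.8954]
P' = Q + AᵀP(A−BK) = [19.7547 -4.2004; -4.2004 1.8954]
tr(P') = 21.6501

-0.4866 -0.1089 -0.7088 0.5577


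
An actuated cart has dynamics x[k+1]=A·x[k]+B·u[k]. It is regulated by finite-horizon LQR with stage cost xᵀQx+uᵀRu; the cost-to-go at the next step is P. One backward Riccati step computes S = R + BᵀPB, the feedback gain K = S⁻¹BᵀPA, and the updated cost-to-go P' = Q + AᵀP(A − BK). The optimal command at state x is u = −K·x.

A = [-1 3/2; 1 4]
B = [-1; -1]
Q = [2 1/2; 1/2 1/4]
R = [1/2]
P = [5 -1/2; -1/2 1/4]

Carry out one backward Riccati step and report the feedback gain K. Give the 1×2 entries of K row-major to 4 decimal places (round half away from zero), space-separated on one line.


BᵀP = [-4.5000 0.2500]
S = R + BᵀPB = [1/2] + [4.2500] = [4.7500]
BᵀPA = [4.7500 -5.7500]
K = S⁻¹·BᵀPA = [1.0000 -1.2105]
A−BK = [0.0000 0.2895; 2.0000 2.7895]
AᵀP(A−BK) = [1.5000 0.5000; 0.5000 2.2895]
P' = Q + AᵀP(A−BK) = [3.5000 1.0000; 1.0000 2.5395]
tr(P') = 6.0395

1.0000 -1.2105


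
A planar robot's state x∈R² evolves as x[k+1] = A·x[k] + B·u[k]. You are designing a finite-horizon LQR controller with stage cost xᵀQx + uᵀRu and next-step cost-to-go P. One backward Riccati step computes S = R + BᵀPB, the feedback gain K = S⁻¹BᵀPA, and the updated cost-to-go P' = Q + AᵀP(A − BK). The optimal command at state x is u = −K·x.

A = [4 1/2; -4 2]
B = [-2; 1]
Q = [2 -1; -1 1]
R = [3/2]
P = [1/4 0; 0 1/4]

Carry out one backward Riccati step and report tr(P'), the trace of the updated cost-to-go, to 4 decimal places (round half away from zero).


8.7670

BᵀP = [-0.5000 0.2500]
S = R + BᵀPB = [3/2] + [1.2500] = [2.7500]
BᵀPA = [-3.0000 0.2500]
K = S⁻¹·BᵀPA = [-1.0909 0.0909]
A−BK = [1.8182 0.6818; -2.9091 1.9091]
AᵀP(A−BK) = [4.7273 -1.2273; -1.2273 1.0398]
P' = Q + AᵀP(A−BK) = [6.7273 -2.2273; -2.2273 2.0398]
tr(P') = 8.7670


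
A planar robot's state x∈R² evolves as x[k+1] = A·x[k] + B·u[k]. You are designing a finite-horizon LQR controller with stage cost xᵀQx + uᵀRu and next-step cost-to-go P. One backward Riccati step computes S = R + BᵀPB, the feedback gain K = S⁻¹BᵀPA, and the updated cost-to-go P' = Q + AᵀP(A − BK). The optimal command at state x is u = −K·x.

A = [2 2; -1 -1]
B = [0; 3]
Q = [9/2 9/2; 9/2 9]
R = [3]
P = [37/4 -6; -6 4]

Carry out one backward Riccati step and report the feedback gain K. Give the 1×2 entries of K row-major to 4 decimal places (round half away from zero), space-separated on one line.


-1.2308 -1.2308

BᵀP = [-18.0000 12.0000]
S = R + BᵀPB = [3] + [36.0000] = [39.0000]
BᵀPA = [-48.0000 -48.0000]
K = S⁻¹·BᵀPA = [-1.2308 -1.2308]
A−BK = [2.0000 2.0000; 2.6923 2.6923]
AᵀP(A−BK) = [5.9231 5.9231; 5.9231 5.9231]
P' = Q + AᵀP(A−BK) = [10.4231 10.4231; 10.4231 14.9231]
tr(P') = 25.3462


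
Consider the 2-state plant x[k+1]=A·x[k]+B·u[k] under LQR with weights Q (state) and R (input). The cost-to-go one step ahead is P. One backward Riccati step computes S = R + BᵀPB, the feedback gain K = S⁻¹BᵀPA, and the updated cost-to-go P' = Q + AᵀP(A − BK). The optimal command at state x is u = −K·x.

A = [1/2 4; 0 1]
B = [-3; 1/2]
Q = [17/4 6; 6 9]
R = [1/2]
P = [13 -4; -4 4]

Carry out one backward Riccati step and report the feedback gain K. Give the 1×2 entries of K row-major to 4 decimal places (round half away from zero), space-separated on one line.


-0.1571 -1.1494

BᵀP = [-41.0000 14.0000]
S = R + BᵀPB = [1/2] + [130.0000] = [130.5000]
BᵀPA = [-20.5000 -150.0000]
K = S⁻¹·BᵀPA = [-0.1571 -1.1494]
A−BK = [0.0287 0.5517; 0.0785 1.5747]
AᵀP(A−BK) = [0.0297 0.4368; 0.4368 7.5862]
P' = Q + AᵀP(A−BK) = [4.2797 6.4368; 6.4368 16.5862]
tr(P') = 20.8659


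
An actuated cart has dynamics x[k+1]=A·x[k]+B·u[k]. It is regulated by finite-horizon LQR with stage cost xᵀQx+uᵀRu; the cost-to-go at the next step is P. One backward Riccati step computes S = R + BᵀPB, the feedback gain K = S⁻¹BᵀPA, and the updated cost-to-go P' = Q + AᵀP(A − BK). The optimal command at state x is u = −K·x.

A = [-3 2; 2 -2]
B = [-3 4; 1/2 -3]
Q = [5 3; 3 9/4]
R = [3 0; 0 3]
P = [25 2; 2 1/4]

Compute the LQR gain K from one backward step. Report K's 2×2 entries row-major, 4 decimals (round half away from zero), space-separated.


BᵀP = [-74.0000 -5.8750; 94.0000 7.2500]
S = R + BᵀPB = [3 0; 0 3] + [219.0625 -278.3750; -278.3750 354.2500] = [222.0625 -278.3750; -278.3750 357.2500]
BᵀPA = [210.2500 -136.2500; -267.5000 173.5000]
K = S⁻¹·BᵀPA = [0.3515 -0.2051; -0.4749 0.3258]
A−BK = [-0.0460 0.0814; 0.3996 -0.9200]
AᵀP(A−BK) = [1.0665 -0.7163; -0.7163 0.5224]
P' = Q + AᵀP(A−BK) = [6.0665 2.2837; 2.2837 2.7724]
tr(P') = 8.8388

0.3515 -0.2051 -0.4749 0.3258


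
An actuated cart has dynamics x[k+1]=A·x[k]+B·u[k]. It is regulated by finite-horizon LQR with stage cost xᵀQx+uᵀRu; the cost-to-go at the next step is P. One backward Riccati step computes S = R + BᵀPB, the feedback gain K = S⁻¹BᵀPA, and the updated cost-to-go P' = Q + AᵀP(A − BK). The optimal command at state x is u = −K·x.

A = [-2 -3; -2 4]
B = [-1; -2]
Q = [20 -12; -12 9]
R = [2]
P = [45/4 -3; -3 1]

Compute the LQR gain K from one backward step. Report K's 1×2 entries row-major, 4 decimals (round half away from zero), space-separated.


1.6190 3.7619

BᵀP = [-5.2500 1.0000]
S = R + BᵀPB = [2] + [3.2500] = [5.2500]
BᵀPA = [8.5000 19.7500]
K = S⁻¹·BᵀPA = [1.6190 3.7619]
A−BK = [-0.3810 0.7619; 1.2381 11.5238]
AᵀP(A−BK) = [11.2381 33.5238; 33.5238 114.9524]
P' = Q + AᵀP(A−BK) = [31.2381 21.5238; 21.5238 123.9524]
tr(P') = 155.1905


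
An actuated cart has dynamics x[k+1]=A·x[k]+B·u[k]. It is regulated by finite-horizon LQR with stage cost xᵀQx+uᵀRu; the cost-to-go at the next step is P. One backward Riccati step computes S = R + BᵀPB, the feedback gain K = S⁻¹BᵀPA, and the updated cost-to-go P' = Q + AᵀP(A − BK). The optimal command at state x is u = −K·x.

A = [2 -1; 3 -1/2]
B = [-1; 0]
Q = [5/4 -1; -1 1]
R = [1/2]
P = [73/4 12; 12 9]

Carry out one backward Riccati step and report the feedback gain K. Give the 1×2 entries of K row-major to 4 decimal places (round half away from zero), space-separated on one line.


BᵀP = [-18.2500 -12.0000]
S = R + BᵀPB = [1/2] + [18.2500] = [18.7500]
BᵀPA = [-72.5000 24.2500]
K = S⁻¹·BᵀPA = [-3.8667 1.2933]
A−BK = [-1.8667 0.2933; 3.0000 -0.5000]
AᵀP(A−BK) = [17.6667 -4.2333; -4.2333 1.1367]
P' = Q + AᵀP(A−BK) = [18.9167 -5.2333; -5.2333 2.1367]
tr(P') = 21.0533

-3.8667 1.2933


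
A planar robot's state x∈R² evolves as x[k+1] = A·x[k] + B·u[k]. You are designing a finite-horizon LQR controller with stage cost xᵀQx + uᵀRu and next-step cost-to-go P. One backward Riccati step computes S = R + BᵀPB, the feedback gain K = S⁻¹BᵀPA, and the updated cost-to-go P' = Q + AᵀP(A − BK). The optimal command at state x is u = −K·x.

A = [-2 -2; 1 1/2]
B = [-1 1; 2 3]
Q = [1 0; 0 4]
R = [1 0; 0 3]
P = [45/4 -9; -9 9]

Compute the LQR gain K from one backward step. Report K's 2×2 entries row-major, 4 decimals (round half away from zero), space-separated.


1.2107 1.0964 -0.3189 -0.3937

BᵀP = [-29.2500 27.0000; -15.7500 18.0000]
S = R + BᵀPB = [1 0; 0 3] + [83.2500 51.7500; 51.7500 38.2500] = [84.2500 51.7500; 51.7500 41.2500]
BᵀPA = [85.5000 72.0000; 49.5000 40.5000]
K = S⁻¹·BᵀPA = [1.2107 1.0964; -0.3189 -0.3937]
A−BK = [-0.4704 -0.5099; -0.4647 -0.5118]
AᵀP(A−BK) = [2.2690 2.2437; 2.2437 2.2521]
P' = Q + AᵀP(A−BK) = [3.2690 2.2437; 2.2437 6.2521]
tr(P') = 9.5212


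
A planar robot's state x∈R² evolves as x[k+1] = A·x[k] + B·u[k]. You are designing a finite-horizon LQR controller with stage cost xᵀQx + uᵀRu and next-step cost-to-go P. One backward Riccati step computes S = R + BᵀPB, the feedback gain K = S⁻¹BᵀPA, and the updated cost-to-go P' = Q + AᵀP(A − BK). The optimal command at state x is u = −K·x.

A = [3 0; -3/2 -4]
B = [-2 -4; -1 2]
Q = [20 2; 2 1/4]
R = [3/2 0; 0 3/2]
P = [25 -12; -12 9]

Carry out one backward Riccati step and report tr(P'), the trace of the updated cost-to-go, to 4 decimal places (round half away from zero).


27.3842

BᵀP = [-38.0000 15.0000; -124.0000 66.0000]
S = R + BᵀPB = [3/2 0; 0 3/2] + [61.0000 182.0000; 182.0000 628.0000] = [62.5000 182.0000; 182.0000 629.5000]
BᵀPA = [-136.5000 -60.0000; -471.0000 -264.0000]
K = S⁻¹·BᵀPA = [-0.0329 1.6525; -0.7387 -0.8971]
A−BK = [-0.0206 -0.2836; -0.0555 -0.5532]
AᵀP(A−BK) = [0.8310 1.0093; 1.0093 6.3031]
P' = Q + AᵀP(A−BK) = [20.8310 3.0093; 3.0093 6.5531]
tr(P') = 27.3842


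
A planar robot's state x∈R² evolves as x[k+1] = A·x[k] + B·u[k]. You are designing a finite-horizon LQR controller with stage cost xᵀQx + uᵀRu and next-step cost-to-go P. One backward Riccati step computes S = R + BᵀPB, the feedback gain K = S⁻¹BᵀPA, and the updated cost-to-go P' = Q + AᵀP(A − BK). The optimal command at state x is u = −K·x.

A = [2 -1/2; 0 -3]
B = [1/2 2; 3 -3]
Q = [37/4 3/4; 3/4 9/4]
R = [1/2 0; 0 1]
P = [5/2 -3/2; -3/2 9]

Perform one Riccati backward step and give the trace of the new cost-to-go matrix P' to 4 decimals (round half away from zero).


12.8425

BᵀP = [-3.2500 26.2500; 9.5000 -30.0000]
S = R + BᵀPB = [1/2 0; 0 1] + [77.1250 -85.2500; -85.2500 109.0000] = [77.6250 -85.2500; -85.2500 110.0000]
BᵀPA = [-6.5000 -77.1250; 19.0000 85.2500]
K = S⁻¹·BᵀPA = [0.7117 -0.9567; 0.7243 0.0335]
A−BK = [0.1955 -0.0887; 0.0378 -0.0292]
AᵀP(A−BK) = [0.8642 -0.3559; -0.3559 0.4784]
P' = Q + AᵀP(A−BK) = [10.1142 0.3941; 0.3941 2.7284]
tr(P') = 12.8425


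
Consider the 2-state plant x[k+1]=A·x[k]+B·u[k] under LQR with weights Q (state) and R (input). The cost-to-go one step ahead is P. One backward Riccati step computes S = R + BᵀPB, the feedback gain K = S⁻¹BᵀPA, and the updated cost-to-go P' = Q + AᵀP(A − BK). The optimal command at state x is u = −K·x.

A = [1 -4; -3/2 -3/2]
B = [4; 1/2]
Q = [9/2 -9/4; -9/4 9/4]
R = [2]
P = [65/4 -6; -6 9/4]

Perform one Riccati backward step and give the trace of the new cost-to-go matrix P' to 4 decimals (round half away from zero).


8.8355

BᵀP = [62.0000 -22.8750]
S = R + BᵀPB = [2] + [236.5625] = [238.5625]
BᵀPA = [96.3125 -213.6875]
K = S⁻¹·BᵀPA = [0.4037 -0.8957]
A−BK = [-0.6149 -0.4171; -1.7019 -1.0521]
AᵀP(A−BK) = [0.4292 -0.6675; -0.6675 1.6563]
P' = Q + AᵀP(A−BK) = [4.9292 -2.9175; -2.9175 3.9063]
tr(P') = 8.8355


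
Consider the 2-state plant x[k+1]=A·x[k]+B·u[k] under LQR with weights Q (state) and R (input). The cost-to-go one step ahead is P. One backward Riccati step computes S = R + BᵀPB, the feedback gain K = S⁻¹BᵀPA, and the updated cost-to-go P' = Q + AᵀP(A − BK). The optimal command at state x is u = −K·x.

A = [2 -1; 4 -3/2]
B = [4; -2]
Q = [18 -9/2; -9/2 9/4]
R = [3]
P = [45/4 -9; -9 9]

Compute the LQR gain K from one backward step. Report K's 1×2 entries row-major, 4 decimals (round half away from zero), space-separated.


-0.2479 0.0496

BᵀP = [63.0000 -54.0000]
S = R + BᵀPB = [3] + [360.0000] = [363.0000]
BᵀPA = [-90.0000 18.0000]
K = S⁻¹·BᵀPA = [-0.2479 0.0496]
A−BK = [2.9917 -1.1983; 3.5041 -1.4008]
AᵀP(A−BK) = [22.6860 -9.0372; -9.0372 3.6074]
P' = Q + AᵀP(A−BK) = [40.6860 -13.5372; -13.5372 5.8574]
tr(P') = 46.5434


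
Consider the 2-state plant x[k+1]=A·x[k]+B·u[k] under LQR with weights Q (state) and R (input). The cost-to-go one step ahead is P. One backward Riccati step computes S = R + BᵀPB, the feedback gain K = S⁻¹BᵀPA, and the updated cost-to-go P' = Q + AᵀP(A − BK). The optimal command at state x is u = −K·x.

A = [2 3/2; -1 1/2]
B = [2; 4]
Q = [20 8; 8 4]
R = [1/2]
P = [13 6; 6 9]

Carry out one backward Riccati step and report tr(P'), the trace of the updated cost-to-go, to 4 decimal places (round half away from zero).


58.7479

BᵀP = [50.0000 48.0000]
S = R + BᵀPB = [1/2] + [292.0000] = [292.5000]
BᵀPA = [52.0000 99.0000]
K = S⁻¹·BᵀPA = [0.1778 0.3385]
A−BK = [1.6444 0.8231; -1.7111 -0.8538]
AᵀP(A−BK) = [27.7556 13.9000; 13.9000 6.9923]
P' = Q + AᵀP(A−BK) = [47.7556 21.9000; 21.9000 10.9923]
tr(P') = 58.7479


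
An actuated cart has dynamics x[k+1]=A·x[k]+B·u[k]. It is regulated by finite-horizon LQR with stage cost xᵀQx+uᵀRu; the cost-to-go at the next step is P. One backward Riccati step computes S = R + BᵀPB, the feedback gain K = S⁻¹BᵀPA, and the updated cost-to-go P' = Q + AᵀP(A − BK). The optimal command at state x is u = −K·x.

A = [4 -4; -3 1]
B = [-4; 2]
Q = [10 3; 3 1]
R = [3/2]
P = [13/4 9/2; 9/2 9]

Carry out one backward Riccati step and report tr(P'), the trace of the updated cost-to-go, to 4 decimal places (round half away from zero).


BᵀP = [-4.0000 0.0000]
S = R + BᵀPB = [3/2] + [16.0000] = [17.5000]
BᵀPA = [-16.0000 16.0000]
K = S⁻¹·BᵀPA = [-0.9143 0.9143]
A−BK = [0.3429 -0.3429; -1.1714 -0.8286]
AᵀP(A−BK) = [10.3714 7.6286; 7.6286 10.3714]
P' = Q + AᵀP(A−BK) = [20.3714 10.6286; 10.6286 11.3714]
tr(P') = 31.7429

31.7429


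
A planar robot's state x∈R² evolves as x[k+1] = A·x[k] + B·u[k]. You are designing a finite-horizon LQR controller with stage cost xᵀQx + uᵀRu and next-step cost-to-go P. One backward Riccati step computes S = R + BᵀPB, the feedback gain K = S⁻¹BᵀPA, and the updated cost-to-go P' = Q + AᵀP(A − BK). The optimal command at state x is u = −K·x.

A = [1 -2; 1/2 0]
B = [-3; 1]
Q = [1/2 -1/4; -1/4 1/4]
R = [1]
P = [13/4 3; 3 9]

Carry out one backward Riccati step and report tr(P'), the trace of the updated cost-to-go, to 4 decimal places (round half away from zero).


11.5294

BᵀP = [-6.7500 0.0000]
S = R + BᵀPB = [1] + [20.2500] = [21.2500]
BᵀPA = [-6.7500 13.5000]
K = S⁻¹·BᵀPA = [-0.3176 0.6353]
A−BK = [0.0471 -0.0941; 0.8176 -0.6353]
AᵀP(A−BK) = [6.3559 -5.2118; -5.2118 4.4235]
P' = Q + AᵀP(A−BK) = [6.8559 -5.4618; -5.4618 4.6735]
tr(P') = 11.5294


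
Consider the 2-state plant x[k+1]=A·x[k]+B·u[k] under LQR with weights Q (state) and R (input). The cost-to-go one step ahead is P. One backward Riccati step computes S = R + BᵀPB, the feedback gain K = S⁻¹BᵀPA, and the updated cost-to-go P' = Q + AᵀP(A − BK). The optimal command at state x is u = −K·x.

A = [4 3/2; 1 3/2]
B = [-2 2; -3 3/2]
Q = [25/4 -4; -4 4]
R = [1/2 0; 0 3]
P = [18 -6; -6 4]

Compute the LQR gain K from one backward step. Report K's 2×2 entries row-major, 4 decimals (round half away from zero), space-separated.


0.4737 -0.3553 2.4803 0.3898

BᵀP = [-18.0000 0.0000; 27.0000 -6.0000]
S = R + BᵀPB = [1/2 0; 0 3] + [36.0000 -36.0000; -36.0000 45.0000] = [36.5000 -36.0000; -36.0000 48.0000]
BᵀPA = [-72.0000 -27.0000; 102.0000 31.5000]
K = S⁻¹·BᵀPA = [0.4737 -0.3553; 2.4803 0.3898]
A−BK = [-0.0132 0.0099; -1.2993 -0.1505]
AᵀP(A−BK) = [25.1184 3.6612; 3.6612 0.6291]
P' = Q + AᵀP(A−BK) = [31.3684 -0.3388; -0.3388 4.6291]
tr(P') = 35.9975


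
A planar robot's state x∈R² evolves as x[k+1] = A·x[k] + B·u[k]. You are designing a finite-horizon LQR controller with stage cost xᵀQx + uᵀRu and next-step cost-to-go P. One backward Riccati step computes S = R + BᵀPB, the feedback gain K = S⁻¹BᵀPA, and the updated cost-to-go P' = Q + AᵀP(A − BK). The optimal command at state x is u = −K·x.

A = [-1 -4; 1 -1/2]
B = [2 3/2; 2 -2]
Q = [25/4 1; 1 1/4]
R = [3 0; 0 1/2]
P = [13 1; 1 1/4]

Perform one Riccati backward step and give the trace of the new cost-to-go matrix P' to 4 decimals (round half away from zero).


BᵀP = [28.0000 2.5000; 17.5000 1.0000]
S = R + BᵀPB = [3 0; 0 1/2] + [61.0000 37.0000; 37.0000 24.2500] = [64.0000 37.0000; 37.0000 24.7500]
BᵀPA = [-25.5000 -113.2500; -16.5000 -70.5000]
K = S⁻¹·BᵀPA = [-0.0959 -0.9044; -0.5233 -1.4965]
A−BK = [-0.0233 0.0535; 0.1453 -1.6843]
AᵀP(A−BK) = [0.1701 0.6214; 0.6214 4.1396]
P' = Q + AᵀP(A−BK) = [6.4201 1.6214; 1.6214 4.3896]
tr(P') = 10.8097

10.8097


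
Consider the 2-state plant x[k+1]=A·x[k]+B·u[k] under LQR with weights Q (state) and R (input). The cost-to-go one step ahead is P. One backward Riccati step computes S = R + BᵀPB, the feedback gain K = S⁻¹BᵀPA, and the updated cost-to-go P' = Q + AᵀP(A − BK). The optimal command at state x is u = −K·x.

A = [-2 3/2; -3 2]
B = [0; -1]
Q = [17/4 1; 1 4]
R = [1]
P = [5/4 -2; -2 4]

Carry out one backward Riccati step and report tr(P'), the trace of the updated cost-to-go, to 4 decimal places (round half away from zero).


BᵀP = [2.0000 -4.0000]
S = R + BᵀPB = [1] + [4.0000] = [5.0000]
BᵀPA = [8.0000 -5.0000]
K = S⁻¹·BᵀPA = [1.6000 -1.0000]
A−BK = [-2.0000 1.5000; -1.4000 1.0000]
AᵀP(A−BK) = [4.2000 -2.7500; -2.7500 1.8125]
P' = Q + AᵀP(A−BK) = [8.4500 -1.7500; -1.7500 5.8125]
tr(P') = 14.2625

14.2625


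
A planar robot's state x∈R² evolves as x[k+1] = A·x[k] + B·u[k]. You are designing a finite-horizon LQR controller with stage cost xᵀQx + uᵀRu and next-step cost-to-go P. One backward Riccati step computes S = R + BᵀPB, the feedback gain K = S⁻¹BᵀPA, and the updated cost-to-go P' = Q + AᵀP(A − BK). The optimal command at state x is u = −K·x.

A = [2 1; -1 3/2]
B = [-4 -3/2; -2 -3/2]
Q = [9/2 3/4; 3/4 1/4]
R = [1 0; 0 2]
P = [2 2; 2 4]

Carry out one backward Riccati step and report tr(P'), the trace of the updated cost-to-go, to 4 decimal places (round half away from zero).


8.2205

BᵀP = [-12.0000 -16.0000; -6.0000 -9.0000]
S = R + BᵀPB = [1 0; 0 2] + [80.0000 42.0000; 42.0000 22.5000] = [81.0000 42.0000; 42.0000 24.5000]
BᵀPA = [-8.0000 -36.0000; -3.0000 -19.5000]
K = S⁻¹·BᵀPA = [-0.3175 -0.2857; 0.4218 -0.3061]
A−BK = [1.3628 -0.6020; -1.0023 0.4694]
AᵀP(A−BK) = [2.7256 -1.2041; -1.2041 0.7449]
P' = Q + AᵀP(A−BK) = [7.2256 -0.4541; -0.4541 0.9949]
tr(P') = 8.2205


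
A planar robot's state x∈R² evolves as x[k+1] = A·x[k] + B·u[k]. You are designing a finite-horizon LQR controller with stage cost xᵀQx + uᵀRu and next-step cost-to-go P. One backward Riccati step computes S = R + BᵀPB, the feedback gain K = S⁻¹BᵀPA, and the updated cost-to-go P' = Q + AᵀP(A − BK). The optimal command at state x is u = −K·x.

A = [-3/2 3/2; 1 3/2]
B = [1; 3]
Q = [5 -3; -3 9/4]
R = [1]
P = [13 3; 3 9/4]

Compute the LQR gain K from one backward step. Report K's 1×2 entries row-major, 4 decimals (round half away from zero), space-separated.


BᵀP = [22.0000 9.7500]
S = R + BᵀPB = [1] + [51.2500] = [52.2500]
BᵀPA = [-23.2500 47.6250]
K = S⁻¹·BᵀPA = [-0.4450 0.9115]
A−BK = [-1.0550 0.5885; 2.3349 -1.2344]
AᵀP(A−BK) = [12.1543 -6.9330; -6.9330 4.4031]
P' = Q + AᵀP(A−BK) = [17.1543 -9.9330; -9.9330 6.6531]
tr(P') = 23.8074

-0.4450 0.9115


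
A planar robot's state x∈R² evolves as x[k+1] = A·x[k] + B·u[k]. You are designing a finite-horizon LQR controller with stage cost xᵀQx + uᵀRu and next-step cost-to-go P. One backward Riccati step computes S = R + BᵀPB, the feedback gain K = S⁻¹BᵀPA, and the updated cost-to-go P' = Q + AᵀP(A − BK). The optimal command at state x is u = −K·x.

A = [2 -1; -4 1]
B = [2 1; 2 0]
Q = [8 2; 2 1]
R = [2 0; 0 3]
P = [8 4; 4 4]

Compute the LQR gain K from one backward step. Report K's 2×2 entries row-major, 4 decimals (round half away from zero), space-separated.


-0.5399 0.0245 1.1779 -0.4172

BᵀP = [24.0000 16.0000; 8.0000 4.0000]
S = R + BᵀPB = [2 0; 0 3] + [80.0000 24.0000; 24.0000 8.0000] = [82.0000 24.0000; 24.0000 11.0000]
BᵀPA = [-16.0000 -8.0000; 0.0000 -4.0000]
K = S⁻¹·BᵀPA = [-0.5399 0.0245; 1.1779 -0.4172]
A−BK = [1.9018 -0.6319; -2.9202 0.9509]
AᵀP(A−BK) = [23.3620 -7.6074; -7.6074 2.5276]
P' = Q + AᵀP(A−BK) = [31.3620 -5.6074; -5.6074 3.5276]
tr(P') = 34.8896


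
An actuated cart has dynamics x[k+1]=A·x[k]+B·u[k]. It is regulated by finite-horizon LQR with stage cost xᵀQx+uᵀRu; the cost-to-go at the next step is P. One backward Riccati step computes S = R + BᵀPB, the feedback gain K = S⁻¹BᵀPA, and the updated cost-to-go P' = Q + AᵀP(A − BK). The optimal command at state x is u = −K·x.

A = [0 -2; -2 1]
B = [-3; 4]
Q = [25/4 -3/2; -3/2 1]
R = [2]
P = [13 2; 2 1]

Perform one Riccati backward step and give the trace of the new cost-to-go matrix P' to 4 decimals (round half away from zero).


14.6868

BᵀP = [-31.0000 -2.0000]
S = R + BᵀPB = [2] + [85.0000] = [87.0000]
BᵀPA = [4.0000 60.0000]
K = S⁻¹·BᵀPA = [0.0460 0.6897]
A−BK = [0.1379 0.0690; -2.1839 -1.7586]
AᵀP(A−BK) = [3.8161 3.2414; 3.2414 3.6207]
P' = Q + AᵀP(A−BK) = [10.0661 1.7414; 1.7414 4.6207]
tr(P') = 14.6868


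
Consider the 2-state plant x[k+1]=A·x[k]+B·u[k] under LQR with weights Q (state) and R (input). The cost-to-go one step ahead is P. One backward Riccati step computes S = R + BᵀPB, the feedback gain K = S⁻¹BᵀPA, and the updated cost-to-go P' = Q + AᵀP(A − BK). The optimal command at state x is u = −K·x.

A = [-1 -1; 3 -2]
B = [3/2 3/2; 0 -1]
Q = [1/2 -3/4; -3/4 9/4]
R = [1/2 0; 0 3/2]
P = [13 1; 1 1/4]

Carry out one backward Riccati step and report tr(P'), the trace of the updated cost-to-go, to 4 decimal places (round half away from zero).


BᵀP = [19.5000 1.5000; 18.5000 1.2500]
S = R + BᵀPB = [1/2 0; 0 3/2] + [29.2500 27.7500; 27.7500 26.5000] = [29.7500 27.7500; 27.7500 28.0000]
BᵀPA = [-15.0000 -22.5000; -14.7500 -21.0000]
K = S⁻¹·BᵀPA = [-0.1698 -0.7507; -0.3585 -0.0060]
A−BK = [-0.2075 0.1351; 2.6415 -2.0060]
AᵀP(A−BK) = [1.4151 -0.8491; -0.8491 0.9831]
P' = Q + AᵀP(A−BK) = [1.9151 -1.5991; -1.5991 3.2331]
tr(P') = 5.1482

5.1482


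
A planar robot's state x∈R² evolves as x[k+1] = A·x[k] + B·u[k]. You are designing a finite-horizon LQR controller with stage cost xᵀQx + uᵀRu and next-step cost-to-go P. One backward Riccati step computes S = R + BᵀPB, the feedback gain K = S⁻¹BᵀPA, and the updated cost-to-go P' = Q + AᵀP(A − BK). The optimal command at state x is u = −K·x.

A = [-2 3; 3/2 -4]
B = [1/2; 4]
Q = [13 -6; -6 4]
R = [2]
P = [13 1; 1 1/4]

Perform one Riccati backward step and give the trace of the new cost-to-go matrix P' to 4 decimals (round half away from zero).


BᵀP = [10.5000 1.5000]
S = R + BᵀPB = [2] + [11.2500] = [13.2500]
BᵀPA = [-18.7500 25.5000]
K = S⁻¹·BᵀPA = [-1.4151 1.9245]
A−BK = [-1.2925 2.0377; 7.1604 -11.6981]
AᵀP(A−BK) = [20.0295 -30.9151; -30.9151 47.9245]
P' = Q + AᵀP(A−BK) = [33.0295 -36.9151; -36.9151 51.9245]
tr(P') = 84.9540

84.9540


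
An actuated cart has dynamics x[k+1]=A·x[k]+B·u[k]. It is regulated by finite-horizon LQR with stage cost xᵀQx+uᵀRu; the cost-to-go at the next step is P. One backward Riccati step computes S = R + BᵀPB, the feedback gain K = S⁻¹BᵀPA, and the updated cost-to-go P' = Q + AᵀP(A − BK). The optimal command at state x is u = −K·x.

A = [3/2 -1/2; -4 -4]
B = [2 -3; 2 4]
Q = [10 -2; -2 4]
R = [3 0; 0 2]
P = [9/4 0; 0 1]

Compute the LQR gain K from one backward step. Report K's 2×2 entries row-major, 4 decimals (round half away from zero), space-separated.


-0.3292 -0.7933 -0.7303 -0.4441

BᵀP = [4.5000 2.0000; -6.7500 4.0000]
S = R + BᵀPB = [3 0; 0 2] + [13.0000 -5.5000; -5.5000 36.2500] = [16.0000 -5.5000; -5.5000 38.2500]
BᵀPA = [-1.2500 -10.2500; -26.1250 -12.6250]
K = S⁻¹·BᵀPA = [-0.3292 -0.7933; -0.7303 -0.4441]
A−BK = [-0.0327 -0.2458; -0.4203 -0.6369]
AᵀP(A−BK) = [1.5709 1.7179; 1.7179 2.8240]
P' = Q + AᵀP(A−BK) = [11.5709 -0.2821; -0.2821 6.8240]
tr(P') = 18.3949


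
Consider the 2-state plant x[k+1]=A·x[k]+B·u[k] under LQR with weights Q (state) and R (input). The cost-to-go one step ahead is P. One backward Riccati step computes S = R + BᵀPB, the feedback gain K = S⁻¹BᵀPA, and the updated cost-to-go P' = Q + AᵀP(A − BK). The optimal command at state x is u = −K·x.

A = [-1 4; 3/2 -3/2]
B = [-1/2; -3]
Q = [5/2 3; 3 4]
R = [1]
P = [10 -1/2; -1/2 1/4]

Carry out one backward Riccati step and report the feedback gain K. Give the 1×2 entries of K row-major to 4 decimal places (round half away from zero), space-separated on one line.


0.6471 -3.1176

BᵀP = [-3.5000 -0.5000]
S = R + BᵀPB = [1] + [3.2500] = [4.2500]
BᵀPA = [2.7500 -13.2500]
K = S⁻¹·BᵀPA = [0.6471 -3.1176]
A−BK = [-0.6765 2.4412; 3.4412 -10.8529]
AᵀP(A−BK) = [10.2831 -35.7390; -35.7390 125.2537]
P' = Q + AᵀP(A−BK) = [12.7831 -32.7390; -32.7390 129.2537]
tr(P') = 142.0368
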